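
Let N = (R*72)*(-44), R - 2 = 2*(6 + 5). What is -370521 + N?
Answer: -446553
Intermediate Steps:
R = 24 (R = 2 + 2*(6 + 5) = 2 + 2*11 = 2 + 22 = 24)
N = -76032 (N = (24*72)*(-44) = 1728*(-44) = -76032)
-370521 + N = -370521 - 76032 = -446553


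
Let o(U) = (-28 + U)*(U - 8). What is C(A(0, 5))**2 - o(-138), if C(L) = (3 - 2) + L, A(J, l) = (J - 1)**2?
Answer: -24232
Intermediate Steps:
A(J, l) = (-1 + J)**2
C(L) = 1 + L
o(U) = (-28 + U)*(-8 + U)
C(A(0, 5))**2 - o(-138) = (1 + (-1 + 0)**2)**2 - (224 + (-138)**2 - 36*(-138)) = (1 + (-1)**2)**2 - (224 + 19044 + 4968) = (1 + 1)**2 - 1*24236 = 2**2 - 24236 = 4 - 24236 = -24232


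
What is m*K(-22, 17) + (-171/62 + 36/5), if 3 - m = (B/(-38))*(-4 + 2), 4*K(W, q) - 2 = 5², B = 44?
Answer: 106731/11780 ≈ 9.0604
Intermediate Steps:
K(W, q) = 27/4 (K(W, q) = ½ + (¼)*5² = ½ + (¼)*25 = ½ + 25/4 = 27/4)
m = 13/19 (m = 3 - 44/(-38)*(-4 + 2) = 3 - 44*(-1/38)*(-2) = 3 - (-22)*(-2)/19 = 3 - 1*44/19 = 3 - 44/19 = 13/19 ≈ 0.68421)
m*K(-22, 17) + (-171/62 + 36/5) = (13/19)*(27/4) + (-171/62 + 36/5) = 351/76 + (-171*1/62 + 36*(⅕)) = 351/76 + (-171/62 + 36/5) = 351/76 + 1377/310 = 106731/11780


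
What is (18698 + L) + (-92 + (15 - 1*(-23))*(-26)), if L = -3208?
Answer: 14410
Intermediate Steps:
(18698 + L) + (-92 + (15 - 1*(-23))*(-26)) = (18698 - 3208) + (-92 + (15 - 1*(-23))*(-26)) = 15490 + (-92 + (15 + 23)*(-26)) = 15490 + (-92 + 38*(-26)) = 15490 + (-92 - 988) = 15490 - 1080 = 14410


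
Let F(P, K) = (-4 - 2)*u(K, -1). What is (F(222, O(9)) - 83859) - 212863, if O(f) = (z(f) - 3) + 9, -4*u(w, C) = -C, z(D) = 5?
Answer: -593441/2 ≈ -2.9672e+5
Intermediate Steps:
u(w, C) = C/4 (u(w, C) = -(-1)*C/4 = C/4)
O(f) = 11 (O(f) = (5 - 3) + 9 = 2 + 9 = 11)
F(P, K) = 3/2 (F(P, K) = (-4 - 2)*((¼)*(-1)) = -6*(-¼) = 3/2)
(F(222, O(9)) - 83859) - 212863 = (3/2 - 83859) - 212863 = -167715/2 - 212863 = -593441/2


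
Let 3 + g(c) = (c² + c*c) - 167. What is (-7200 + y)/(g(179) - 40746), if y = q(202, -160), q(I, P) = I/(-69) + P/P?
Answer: -496933/1598454 ≈ -0.31088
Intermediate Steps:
g(c) = -170 + 2*c² (g(c) = -3 + ((c² + c*c) - 167) = -3 + ((c² + c²) - 167) = -3 + (2*c² - 167) = -3 + (-167 + 2*c²) = -170 + 2*c²)
q(I, P) = 1 - I/69 (q(I, P) = I*(-1/69) + 1 = -I/69 + 1 = 1 - I/69)
y = -133/69 (y = 1 - 1/69*202 = 1 - 202/69 = -133/69 ≈ -1.9275)
(-7200 + y)/(g(179) - 40746) = (-7200 - 133/69)/((-170 + 2*179²) - 40746) = -496933/(69*((-170 + 2*32041) - 40746)) = -496933/(69*((-170 + 64082) - 40746)) = -496933/(69*(63912 - 40746)) = -496933/69/23166 = -496933/69*1/23166 = -496933/1598454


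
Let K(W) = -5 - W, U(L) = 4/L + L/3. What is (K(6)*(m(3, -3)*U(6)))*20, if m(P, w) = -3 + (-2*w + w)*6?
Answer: -8800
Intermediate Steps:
U(L) = 4/L + L/3 (U(L) = 4/L + L*(1/3) = 4/L + L/3)
m(P, w) = -3 - 6*w (m(P, w) = -3 - w*6 = -3 - 6*w)
(K(6)*(m(3, -3)*U(6)))*20 = ((-5 - 1*6)*((-3 - 6*(-3))*(4/6 + (1/3)*6)))*20 = ((-5 - 6)*((-3 + 18)*(4*(1/6) + 2)))*20 = -165*(2/3 + 2)*20 = -165*8/3*20 = -11*40*20 = -440*20 = -8800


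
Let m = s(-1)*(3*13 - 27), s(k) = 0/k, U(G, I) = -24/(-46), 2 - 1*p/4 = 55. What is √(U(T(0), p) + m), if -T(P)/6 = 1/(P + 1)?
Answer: 2*√69/23 ≈ 0.72231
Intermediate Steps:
p = -212 (p = 8 - 4*55 = 8 - 220 = -212)
T(P) = -6/(1 + P) (T(P) = -6/(P + 1) = -6/(1 + P))
U(G, I) = 12/23 (U(G, I) = -24*(-1/46) = 12/23)
s(k) = 0
m = 0 (m = 0*(3*13 - 27) = 0*(39 - 27) = 0*12 = 0)
√(U(T(0), p) + m) = √(12/23 + 0) = √(12/23) = 2*√69/23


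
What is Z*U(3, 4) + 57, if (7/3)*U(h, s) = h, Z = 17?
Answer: 552/7 ≈ 78.857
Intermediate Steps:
U(h, s) = 3*h/7
Z*U(3, 4) + 57 = 17*((3/7)*3) + 57 = 17*(9/7) + 57 = 153/7 + 57 = 552/7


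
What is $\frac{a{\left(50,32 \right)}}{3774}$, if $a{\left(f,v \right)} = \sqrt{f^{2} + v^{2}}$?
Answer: $\frac{\sqrt{881}}{1887} \approx 0.01573$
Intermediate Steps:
$\frac{a{\left(50,32 \right)}}{3774} = \frac{\sqrt{50^{2} + 32^{2}}}{3774} = \sqrt{2500 + 1024} \cdot \frac{1}{3774} = \sqrt{3524} \cdot \frac{1}{3774} = 2 \sqrt{881} \cdot \frac{1}{3774} = \frac{\sqrt{881}}{1887}$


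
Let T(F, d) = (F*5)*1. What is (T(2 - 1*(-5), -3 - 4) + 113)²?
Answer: 21904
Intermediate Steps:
T(F, d) = 5*F (T(F, d) = (5*F)*1 = 5*F)
(T(2 - 1*(-5), -3 - 4) + 113)² = (5*(2 - 1*(-5)) + 113)² = (5*(2 + 5) + 113)² = (5*7 + 113)² = (35 + 113)² = 148² = 21904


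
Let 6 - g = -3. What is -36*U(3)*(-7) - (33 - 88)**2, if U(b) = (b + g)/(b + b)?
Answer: -2521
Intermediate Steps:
g = 9 (g = 6 - 1*(-3) = 6 + 3 = 9)
U(b) = (9 + b)/(2*b) (U(b) = (b + 9)/(b + b) = (9 + b)/((2*b)) = (9 + b)*(1/(2*b)) = (9 + b)/(2*b))
-36*U(3)*(-7) - (33 - 88)**2 = -18*(9 + 3)/3*(-7) - (33 - 88)**2 = -18*12/3*(-7) - 1*(-55)**2 = -36*2*(-7) - 1*3025 = -72*(-7) - 3025 = 504 - 3025 = -2521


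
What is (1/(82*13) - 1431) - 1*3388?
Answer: -5137053/1066 ≈ -4819.0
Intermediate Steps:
(1/(82*13) - 1431) - 1*3388 = (1/1066 - 1431) - 3388 = -1525445/1066 - 3388 = -5137053/1066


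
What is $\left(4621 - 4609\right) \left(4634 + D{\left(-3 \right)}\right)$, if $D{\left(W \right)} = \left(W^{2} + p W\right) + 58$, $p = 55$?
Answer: $54432$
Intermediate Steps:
$D{\left(W \right)} = 58 + W^{2} + 55 W$ ($D{\left(W \right)} = \left(W^{2} + 55 W\right) + 58 = 58 + W^{2} + 55 W$)
$\left(4621 - 4609\right) \left(4634 + D{\left(-3 \right)}\right) = \left(4621 - 4609\right) \left(4634 + \left(58 + \left(-3\right)^{2} + 55 \left(-3\right)\right)\right) = 12 \left(4634 + \left(58 + 9 - 165\right)\right) = 12 \left(4634 - 98\right) = 12 \cdot 4536 = 54432$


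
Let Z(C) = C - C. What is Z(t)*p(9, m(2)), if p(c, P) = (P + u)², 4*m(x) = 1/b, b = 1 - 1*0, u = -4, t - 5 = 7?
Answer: 0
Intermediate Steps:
t = 12 (t = 5 + 7 = 12)
b = 1 (b = 1 + 0 = 1)
Z(C) = 0
m(x) = ¼ (m(x) = (¼)/1 = (¼)*1 = ¼)
p(c, P) = (-4 + P)² (p(c, P) = (P - 4)² = (-4 + P)²)
Z(t)*p(9, m(2)) = 0*(-4 + ¼)² = 0*(-15/4)² = 0*(225/16) = 0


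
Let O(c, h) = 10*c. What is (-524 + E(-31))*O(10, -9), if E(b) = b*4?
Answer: -64800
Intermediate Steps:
E(b) = 4*b
(-524 + E(-31))*O(10, -9) = (-524 + 4*(-31))*(10*10) = (-524 - 124)*100 = -648*100 = -64800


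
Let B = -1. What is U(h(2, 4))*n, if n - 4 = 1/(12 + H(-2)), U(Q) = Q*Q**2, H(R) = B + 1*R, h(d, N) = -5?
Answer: -4625/9 ≈ -513.89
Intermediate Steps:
H(R) = -1 + R (H(R) = -1 + 1*R = -1 + R)
U(Q) = Q**3
n = 37/9 (n = 4 + 1/(12 + (-1 - 2)) = 4 + 1/(12 - 3) = 4 + 1/9 = 37/9 ≈ 4.1111)
U(h(2, 4))*n = (-5)**3*(37/9) = -125*37/9 = -4625/9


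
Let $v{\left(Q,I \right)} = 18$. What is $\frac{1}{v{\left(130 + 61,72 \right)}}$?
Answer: $\frac{1}{18} \approx 0.055556$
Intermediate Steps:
$\frac{1}{v{\left(130 + 61,72 \right)}} = \frac{1}{18}$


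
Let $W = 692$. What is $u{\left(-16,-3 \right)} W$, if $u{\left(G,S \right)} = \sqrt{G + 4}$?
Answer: $1384 i \sqrt{3} \approx 2397.2 i$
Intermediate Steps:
$u{\left(G,S \right)} = \sqrt{4 + G}$
$u{\left(-16,-3 \right)} W = \sqrt{4 - 16} \cdot 692 = \sqrt{-12} \cdot 692 = 2 i \sqrt{3} \cdot 692 = 1384 i \sqrt{3}$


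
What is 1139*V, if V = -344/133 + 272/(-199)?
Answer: -119175848/26467 ≈ -4502.8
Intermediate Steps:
V = -104632/26467 (V = -344*1/133 + 272*(-1/199) = -344/133 - 272/199 = -104632/26467 ≈ -3.9533)
1139*V = 1139*(-104632/26467) = -119175848/26467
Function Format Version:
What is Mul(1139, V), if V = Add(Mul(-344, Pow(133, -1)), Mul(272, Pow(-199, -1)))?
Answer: Rational(-119175848, 26467) ≈ -4502.8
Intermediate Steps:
V = Rational(-104632, 26467) (V = Add(Mul(-344, Rational(1, 133)), Mul(272, Rational(-1, 199))) = Add(Rational(-344, 133), Rational(-272, 199)) = Rational(-104632, 26467) ≈ -3.9533)
Mul(1139, V) = Mul(1139, Rational(-104632, 26467)) = Rational(-119175848, 26467)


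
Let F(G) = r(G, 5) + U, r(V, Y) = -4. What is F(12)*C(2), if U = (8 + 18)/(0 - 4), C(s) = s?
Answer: -21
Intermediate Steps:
U = -13/2 (U = 26/(-4) = 26*(-1/4) = -13/2 ≈ -6.5000)
F(G) = -21/2 (F(G) = -4 - 13/2 = -21/2)
F(12)*C(2) = -21/2*2 = -21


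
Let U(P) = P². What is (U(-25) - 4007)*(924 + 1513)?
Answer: -8241934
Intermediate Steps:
(U(-25) - 4007)*(924 + 1513) = ((-25)² - 4007)*(924 + 1513) = (625 - 4007)*2437 = -3382*2437 = -8241934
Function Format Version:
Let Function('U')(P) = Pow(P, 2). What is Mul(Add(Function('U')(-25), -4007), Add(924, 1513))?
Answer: -8241934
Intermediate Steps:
Mul(Add(Function('U')(-25), -4007), Add(924, 1513)) = Mul(Add(Pow(-25, 2), -4007), Add(924, 1513)) = Mul(Add(625, -4007), 2437) = Mul(-3382, 2437) = -8241934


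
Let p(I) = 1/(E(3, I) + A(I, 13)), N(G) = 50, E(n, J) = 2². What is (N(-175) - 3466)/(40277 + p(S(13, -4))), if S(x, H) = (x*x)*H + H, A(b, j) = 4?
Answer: -3904/46031 ≈ -0.084812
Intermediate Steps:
E(n, J) = 4
S(x, H) = H + H*x² (S(x, H) = x²*H + H = H*x² + H = H + H*x²)
p(I) = ⅛ (p(I) = 1/(4 + 4) = 1/8 = ⅛)
(N(-175) - 3466)/(40277 + p(S(13, -4))) = (50 - 3466)/(40277 + ⅛) = -3416/322217/8 = -3416*8/322217 = -3904/46031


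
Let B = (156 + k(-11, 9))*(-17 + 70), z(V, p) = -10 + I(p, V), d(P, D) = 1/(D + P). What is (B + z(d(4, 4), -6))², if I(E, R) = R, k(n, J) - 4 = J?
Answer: 5123266929/64 ≈ 8.0051e+7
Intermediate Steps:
k(n, J) = 4 + J
z(V, p) = -10 + V
B = 8957 (B = (156 + (4 + 9))*(-17 + 70) = (156 + 13)*53 = 169*53 = 8957)
(B + z(d(4, 4), -6))² = (8957 + (-10 + 1/(4 + 4)))² = (8957 + (-10 + 1/8))² = (8957 + (-10 + ⅛))² = (8957 - 79/8)² = (71577/8)² = 5123266929/64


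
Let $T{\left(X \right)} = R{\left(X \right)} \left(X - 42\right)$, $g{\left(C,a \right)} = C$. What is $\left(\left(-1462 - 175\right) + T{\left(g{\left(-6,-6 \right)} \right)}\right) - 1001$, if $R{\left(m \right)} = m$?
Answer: $-2350$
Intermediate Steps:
$T{\left(X \right)} = X \left(-42 + X\right)$ ($T{\left(X \right)} = X \left(X - 42\right) = X \left(-42 + X\right)$)
$\left(\left(-1462 - 175\right) + T{\left(g{\left(-6,-6 \right)} \right)}\right) - 1001 = \left(\left(-1462 - 175\right) - 6 \left(-42 - 6\right)\right) - 1001 = \left(-1637 - -288\right) - 1001 = \left(-1637 + 288\right) - 1001 = -1349 - 1001 = -2350$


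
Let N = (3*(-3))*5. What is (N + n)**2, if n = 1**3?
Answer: 1936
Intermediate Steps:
N = -45 (N = -9*5 = -45)
n = 1
(N + n)**2 = (-45 + 1)**2 = (-44)**2 = 1936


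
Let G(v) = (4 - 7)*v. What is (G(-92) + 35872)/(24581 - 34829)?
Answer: -1291/366 ≈ -3.5273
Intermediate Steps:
G(v) = -3*v
(G(-92) + 35872)/(24581 - 34829) = (-3*(-92) + 35872)/(24581 - 34829) = (276 + 35872)/(-10248) = 36148*(-1/10248) = -1291/366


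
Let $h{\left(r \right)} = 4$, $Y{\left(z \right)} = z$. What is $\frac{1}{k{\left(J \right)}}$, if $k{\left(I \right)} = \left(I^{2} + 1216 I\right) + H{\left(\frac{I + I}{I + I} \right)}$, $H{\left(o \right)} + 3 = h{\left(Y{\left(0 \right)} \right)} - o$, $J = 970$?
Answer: $\frac{1}{2120420} \approx 4.716 \cdot 10^{-7}$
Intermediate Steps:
$H{\left(o \right)} = 1 - o$ ($H{\left(o \right)} = -3 - \left(-4 + o\right) = 1 - o$)
$k{\left(I \right)} = I^{2} + 1216 I$ ($k{\left(I \right)} = \left(I^{2} + 1216 I\right) + \left(1 - \frac{I + I}{I + I}\right) = \left(I^{2} + 1216 I\right) + \left(1 - \frac{2 I}{2 I}\right) = \left(I^{2} + 1216 I\right) - \left(-1 + 2 I \frac{1}{2 I}\right) = \left(I^{2} + 1216 I\right) + \left(1 - 1\right) = \left(I^{2} + 1216 I\right) + 0 = I^{2} + 1216 I$)
$\frac{1}{k{\left(J \right)}} = \frac{1}{970 \left(1216 + 970\right)} = \frac{1}{970 \cdot 2186} = \frac{1}{2120420}$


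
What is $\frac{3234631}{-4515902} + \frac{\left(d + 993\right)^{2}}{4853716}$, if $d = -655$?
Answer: $- \frac{3796016382677}{5479726447958} \approx -0.69274$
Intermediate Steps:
$\frac{3234631}{-4515902} + \frac{\left(d + 993\right)^{2}}{4853716} = \frac{3234631}{-4515902} + \frac{\left(-655 + 993\right)^{2}}{4853716} = 3234631 \left(- \frac{1}{4515902}\right) + 338^{2} \cdot \frac{1}{4853716} = - \frac{3234631}{4515902} + 114244 \cdot \frac{1}{4853716} = - \frac{3234631}{4515902} + \frac{28561}{1213429} = - \frac{3796016382677}{5479726447958}$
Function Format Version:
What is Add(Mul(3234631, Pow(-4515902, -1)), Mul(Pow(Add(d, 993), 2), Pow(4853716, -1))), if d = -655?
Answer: Rational(-3796016382677, 5479726447958) ≈ -0.69274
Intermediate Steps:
Add(Mul(3234631, Pow(-4515902, -1)), Mul(Pow(Add(d, 993), 2), Pow(4853716, -1))) = Add(Mul(3234631, Pow(-4515902, -1)), Mul(Pow(Add(-655, 993), 2), Pow(4853716, -1))) = Add(Mul(3234631, Rational(-1, 4515902)), Mul(Pow(338, 2), Rational(1, 4853716))) = Add(Rational(-3234631, 4515902), Mul(114244, Rational(1, 4853716))) = Add(Rational(-3234631, 4515902), Rational(28561, 1213429)) = Rational(-3796016382677, 5479726447958)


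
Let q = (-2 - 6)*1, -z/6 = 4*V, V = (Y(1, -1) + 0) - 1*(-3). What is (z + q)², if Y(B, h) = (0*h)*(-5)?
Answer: 6400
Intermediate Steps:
Y(B, h) = 0 (Y(B, h) = 0*(-5) = 0)
V = 3 (V = (0 + 0) - 1*(-3) = 0 + 3 = 3)
z = -72 (z = -24*3 = -6*12 = -72)
q = -8 (q = -8*1 = -8)
(z + q)² = (-72 - 8)² = (-80)² = 6400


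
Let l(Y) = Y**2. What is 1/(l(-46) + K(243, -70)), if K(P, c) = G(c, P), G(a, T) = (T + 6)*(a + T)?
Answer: 1/45193 ≈ 2.2127e-5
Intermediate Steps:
G(a, T) = (6 + T)*(T + a)
K(P, c) = P**2 + 6*P + 6*c + P*c
1/(l(-46) + K(243, -70)) = 1/((-46)**2 + (243**2 + 6*243 + 6*(-70) + 243*(-70))) = 1/(2116 + (59049 + 1458 - 420 - 17010)) = 1/(2116 + 43077) = 1/45193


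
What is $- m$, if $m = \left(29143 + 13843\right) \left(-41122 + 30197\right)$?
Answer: $469622050$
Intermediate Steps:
$m = -469622050$ ($m = 42986 \left(-10925\right) = -469622050$)
$- m = \left(-1\right) \left(-469622050\right) = 469622050$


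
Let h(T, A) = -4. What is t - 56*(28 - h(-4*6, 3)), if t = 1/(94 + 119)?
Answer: -381695/213 ≈ -1792.0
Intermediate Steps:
t = 1/213 ≈ 0.0046948
t - 56*(28 - h(-4*6, 3)) = 1/213 - 56*(28 - 1*(-4)) = 1/213 - 56*(28 + 4) = 1/213 - 56*32 = 1/213 - 1792 = -381695/213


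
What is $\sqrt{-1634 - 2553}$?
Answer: $i \sqrt{4187} \approx 64.707 i$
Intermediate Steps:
$\sqrt{-1634 - 2553} = \sqrt{-4187} = i \sqrt{4187}$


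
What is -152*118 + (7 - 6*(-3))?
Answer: -17911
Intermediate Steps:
-152*118 + (7 - 6*(-3)) = -17936 + (7 + 18) = -17936 + 25 = -17911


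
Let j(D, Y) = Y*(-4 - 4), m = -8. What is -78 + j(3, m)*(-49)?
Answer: -3214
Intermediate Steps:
j(D, Y) = -8*Y (j(D, Y) = Y*(-8) = -8*Y)
-78 + j(3, m)*(-49) = -78 - 8*(-8)*(-49) = -78 + 64*(-49) = -78 - 3136 = -3214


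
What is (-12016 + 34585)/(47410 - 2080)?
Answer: 7523/15110 ≈ 0.49788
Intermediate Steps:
(-12016 + 34585)/(47410 - 2080) = 22569/45330 = 22569*(1/45330) = 7523/15110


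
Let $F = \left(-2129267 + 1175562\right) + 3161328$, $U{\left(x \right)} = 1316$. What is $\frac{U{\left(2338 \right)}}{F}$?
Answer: $\frac{1316}{2207623} \approx 0.00059612$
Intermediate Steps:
$F = 2207623$ ($F = -953705 + 3161328 = 2207623$)
$\frac{U{\left(2338 \right)}}{F} = \frac{1316}{2207623}$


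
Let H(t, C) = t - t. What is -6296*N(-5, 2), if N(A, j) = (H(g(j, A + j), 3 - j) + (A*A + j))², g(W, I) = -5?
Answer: -4589784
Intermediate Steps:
H(t, C) = 0
N(A, j) = (j + A²)² (N(A, j) = (0 + (A*A + j))² = (0 + (A² + j))² = (0 + (j + A²))² = (j + A²)²)
-6296*N(-5, 2) = -6296*(2 + (-5)²)² = -6296*(2 + 25)² = -6296*27² = -6296*729 = -4589784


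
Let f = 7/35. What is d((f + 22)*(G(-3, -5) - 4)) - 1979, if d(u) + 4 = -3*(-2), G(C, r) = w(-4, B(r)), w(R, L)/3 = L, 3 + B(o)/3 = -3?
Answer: -1977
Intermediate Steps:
B(o) = -18 (B(o) = -9 + 3*(-3) = -9 - 9 = -18)
w(R, L) = 3*L
G(C, r) = -54 (G(C, r) = 3*(-18) = -54)
f = 1/5 (f = 7*(1/35) = 1/5 ≈ 0.20000)
d(u) = 2 (d(u) = -4 - 3*(-2) = -4 + 6 = 2)
d((f + 22)*(G(-3, -5) - 4)) - 1979 = 2 - 1979 = -1977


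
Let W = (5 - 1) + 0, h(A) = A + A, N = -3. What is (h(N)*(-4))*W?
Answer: 96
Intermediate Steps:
h(A) = 2*A
W = 4 (W = 4 + 0 = 4)
(h(N)*(-4))*W = ((2*(-3))*(-4))*4 = -6*(-4)*4 = 24*4 = 96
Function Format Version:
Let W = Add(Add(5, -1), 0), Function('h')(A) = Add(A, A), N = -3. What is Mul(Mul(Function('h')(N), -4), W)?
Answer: 96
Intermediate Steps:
Function('h')(A) = Mul(2, A)
W = 4 (W = Add(4, 0) = 4)
Mul(Mul(Function('h')(N), -4), W) = Mul(Mul(Mul(2, -3), -4), 4) = Mul(Mul(-6, -4), 4) = Mul(24, 4) = 96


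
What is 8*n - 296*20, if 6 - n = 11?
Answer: -5960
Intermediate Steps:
n = -5 (n = 6 - 1*11 = 6 - 11 = -5)
8*n - 296*20 = 8*(-5) - 296*20 = -40 - 74*80 = -40 - 5920 = -5960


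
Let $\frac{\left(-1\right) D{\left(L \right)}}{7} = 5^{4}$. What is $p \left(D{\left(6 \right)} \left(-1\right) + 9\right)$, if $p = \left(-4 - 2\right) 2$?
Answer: $-52608$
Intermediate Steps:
$D{\left(L \right)} = -4375$ ($D{\left(L \right)} = - 7 \cdot 5^{4} = \left(-7\right) 625 = -4375$)
$p = -12$ ($p = \left(-6\right) 2 = -12$)
$p \left(D{\left(6 \right)} \left(-1\right) + 9\right) = - 12 \left(\left(-4375\right) \left(-1\right) + 9\right) = - 12 \left(4375 + 9\right) = \left(-12\right) 4384 = -52608$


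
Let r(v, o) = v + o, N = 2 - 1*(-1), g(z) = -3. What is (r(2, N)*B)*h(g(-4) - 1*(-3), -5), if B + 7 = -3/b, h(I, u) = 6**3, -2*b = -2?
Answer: -10800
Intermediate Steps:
b = 1 (b = -1/2*(-2) = 1)
h(I, u) = 216
N = 3 (N = 2 + 1 = 3)
r(v, o) = o + v
B = -10 (B = -7 - 3/1 = -7 - 3*1 = -7 - 3 = -10)
(r(2, N)*B)*h(g(-4) - 1*(-3), -5) = ((3 + 2)*(-10))*216 = (5*(-10))*216 = -50*216 = -10800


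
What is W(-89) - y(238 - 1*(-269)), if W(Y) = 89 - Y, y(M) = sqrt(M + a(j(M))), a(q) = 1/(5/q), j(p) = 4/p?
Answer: 178 - sqrt(19278735)/195 ≈ 155.48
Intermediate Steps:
a(q) = q/5
y(M) = sqrt(M + 4/(5*M)) (y(M) = sqrt(M + (4/M)/5) = sqrt(M + 4/(5*M)))
W(-89) - y(238 - 1*(-269)) = (89 - 1*(-89)) - sqrt(20/(238 - 1*(-269)) + 25*(238 - 1*(-269)))/5 = (89 + 89) - sqrt(20/(238 + 269) + 25*(238 + 269))/5 = 178 - sqrt(20/507 + 25*507)/5 = 178 - sqrt(20*(1/507) + 12675)/5 = 178 - sqrt(20/507 + 12675)/5 = 178 - sqrt(6426245/507)/5 = 178 - sqrt(19278735)/39/5 = 178 - sqrt(19278735)/195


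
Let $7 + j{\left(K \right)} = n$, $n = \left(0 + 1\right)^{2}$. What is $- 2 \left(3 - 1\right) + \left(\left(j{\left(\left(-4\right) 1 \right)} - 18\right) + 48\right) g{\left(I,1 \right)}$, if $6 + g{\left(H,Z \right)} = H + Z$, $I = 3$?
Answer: $-52$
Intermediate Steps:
$n = 1$ ($n = 1^{2} = 1$)
$j{\left(K \right)} = -6$ ($j{\left(K \right)} = -7 + 1 = -6$)
$g{\left(H,Z \right)} = -6 + H + Z$ ($g{\left(H,Z \right)} = -6 + \left(H + Z\right) = -6 + H + Z$)
$- 2 \left(3 - 1\right) + \left(\left(j{\left(\left(-4\right) 1 \right)} - 18\right) + 48\right) g{\left(I,1 \right)} = - 2 \left(3 - 1\right) + \left(\left(-6 - 18\right) + 48\right) \left(-6 + 3 + 1\right) = \left(-2\right) 2 + \left(-24 + 48\right) \left(-2\right) = -4 + 24 \left(-2\right) = -4 - 48 = -52$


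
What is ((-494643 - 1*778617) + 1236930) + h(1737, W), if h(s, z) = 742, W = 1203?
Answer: -35588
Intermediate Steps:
((-494643 - 1*778617) + 1236930) + h(1737, W) = ((-494643 - 1*778617) + 1236930) + 742 = ((-494643 - 778617) + 1236930) + 742 = (-1273260 + 1236930) + 742 = -36330 + 742 = -35588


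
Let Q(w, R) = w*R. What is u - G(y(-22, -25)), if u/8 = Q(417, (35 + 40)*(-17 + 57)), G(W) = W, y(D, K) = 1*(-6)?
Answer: 10008006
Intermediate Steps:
y(D, K) = -6
Q(w, R) = R*w
u = 10008000 (u = 8*(((35 + 40)*(-17 + 57))*417) = 8*((75*40)*417) = 8*(3000*417) = 8*1251000 = 10008000)
u - G(y(-22, -25)) = 10008000 - 1*(-6) = 10008000 + 6 = 10008006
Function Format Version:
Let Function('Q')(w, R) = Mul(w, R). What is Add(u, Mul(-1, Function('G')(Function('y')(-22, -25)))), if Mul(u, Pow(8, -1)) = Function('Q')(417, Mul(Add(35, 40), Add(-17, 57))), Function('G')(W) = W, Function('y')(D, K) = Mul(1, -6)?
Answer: 10008006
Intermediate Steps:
Function('y')(D, K) = -6
Function('Q')(w, R) = Mul(R, w)
u = 10008000 (u = Mul(8, Mul(Mul(Add(35, 40), Add(-17, 57)), 417)) = Mul(8, Mul(Mul(75, 40), 417)) = Mul(8, Mul(3000, 417)) = Mul(8, 1251000) = 10008000)
Add(u, Mul(-1, Function('G')(Function('y')(-22, -25)))) = Add(10008000, Mul(-1, -6)) = Add(10008000, 6) = 10008006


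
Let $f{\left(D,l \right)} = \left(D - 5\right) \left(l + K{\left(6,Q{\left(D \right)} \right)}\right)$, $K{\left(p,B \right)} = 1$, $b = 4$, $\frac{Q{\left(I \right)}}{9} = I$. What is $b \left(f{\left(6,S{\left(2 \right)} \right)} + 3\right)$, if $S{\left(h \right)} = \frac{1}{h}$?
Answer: $18$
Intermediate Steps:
$Q{\left(I \right)} = 9 I$
$f{\left(D,l \right)} = \left(1 + l\right) \left(-5 + D\right)$ ($f{\left(D,l \right)} = \left(D - 5\right) \left(l + 1\right) = \left(-5 + D\right) \left(1 + l\right) = \left(1 + l\right) \left(-5 + D\right)$)
$b \left(f{\left(6,S{\left(2 \right)} \right)} + 3\right) = 4 \left(\left(-5 + 6 - \frac{5}{2} + \frac{6}{2}\right) + 3\right) = 4 \left(\left(-5 + 6 - \frac{5}{2} + 6 \cdot \frac{1}{2}\right) + 3\right) = 4 \left(\left(-5 + 6 - \frac{5}{2} + 3\right) + 3\right) = 4 \left(\frac{3}{2} + 3\right) = 4 \cdot \frac{9}{2} = 18$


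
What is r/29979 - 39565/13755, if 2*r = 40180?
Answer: -60652079/27490743 ≈ -2.2063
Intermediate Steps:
r = 20090 (r = (1/2)*40180 = 20090)
r/29979 - 39565/13755 = 20090/29979 - 39565/13755 = 20090*(1/29979) - 39565*1/13755 = 20090/29979 - 7913/2751 = -60652079/27490743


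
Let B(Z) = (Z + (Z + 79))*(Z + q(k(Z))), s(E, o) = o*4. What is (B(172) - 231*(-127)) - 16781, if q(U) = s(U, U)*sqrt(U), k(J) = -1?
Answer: 85312 - 1692*I ≈ 85312.0 - 1692.0*I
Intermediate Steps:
s(E, o) = 4*o
q(U) = 4*U**(3/2) (q(U) = (4*U)*sqrt(U) = 4*U**(3/2))
B(Z) = (79 + 2*Z)*(Z - 4*I) (B(Z) = (Z + (Z + 79))*(Z + 4*(-1)**(3/2)) = (Z + (79 + Z))*(Z + 4*(-I)) = (79 + 2*Z)*(Z - 4*I))
(B(172) - 231*(-127)) - 16781 = ((-316*I + 2*172**2 + 172*(79 - 8*I)) - 231*(-127)) - 16781 = ((-316*I + 2*29584 + (13588 - 1376*I)) + 29337) - 16781 = ((-316*I + 59168 + (13588 - 1376*I)) + 29337) - 16781 = ((72756 - 1692*I) + 29337) - 16781 = (102093 - 1692*I) - 16781 = 85312 - 1692*I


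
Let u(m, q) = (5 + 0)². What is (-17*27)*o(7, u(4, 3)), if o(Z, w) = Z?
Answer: -3213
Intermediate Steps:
u(m, q) = 25 (u(m, q) = 5² = 25)
(-17*27)*o(7, u(4, 3)) = -17*27*7 = -459*7 = -3213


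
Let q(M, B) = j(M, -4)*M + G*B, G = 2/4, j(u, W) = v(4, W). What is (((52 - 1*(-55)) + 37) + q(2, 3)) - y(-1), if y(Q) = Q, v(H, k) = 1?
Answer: 297/2 ≈ 148.50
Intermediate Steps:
j(u, W) = 1
G = ½ (G = 2*(¼) = ½ ≈ 0.50000)
q(M, B) = M + B/2 (q(M, B) = 1*M + B/2 = M + B/2)
(((52 - 1*(-55)) + 37) + q(2, 3)) - y(-1) = (((52 - 1*(-55)) + 37) + (2 + (½)*3)) - 1*(-1) = (((52 + 55) + 37) + (2 + 3/2)) + 1 = ((107 + 37) + 7/2) + 1 = (144 + 7/2) + 1 = 295/2 + 1 = 297/2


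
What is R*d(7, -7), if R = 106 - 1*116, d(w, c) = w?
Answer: -70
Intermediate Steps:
R = -10 (R = 106 - 116 = -10)
R*d(7, -7) = -10*7 = -70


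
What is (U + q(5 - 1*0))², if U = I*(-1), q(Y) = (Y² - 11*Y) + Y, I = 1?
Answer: 676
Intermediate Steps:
q(Y) = Y² - 10*Y
U = -1 (U = 1*(-1) = -1)
(U + q(5 - 1*0))² = (-1 + (5 - 1*0)*(-10 + (5 - 1*0)))² = (-1 + (5 + 0)*(-10 + (5 + 0)))² = (-1 + 5*(-10 + 5))² = (-1 + 5*(-5))² = (-1 - 25)² = (-26)² = 676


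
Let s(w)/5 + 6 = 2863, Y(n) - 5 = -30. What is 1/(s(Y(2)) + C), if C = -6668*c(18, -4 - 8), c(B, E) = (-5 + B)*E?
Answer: 1/1054493 ≈ 9.4832e-7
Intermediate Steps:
Y(n) = -25 (Y(n) = 5 - 30 = -25)
c(B, E) = E*(-5 + B)
s(w) = 14285 (s(w) = -30 + 5*2863 = -30 + 14315 = 14285)
C = 1040208 (C = -6668*(-4 - 8)*(-5 + 18) = -(-80016)*13 = -6668*(-156) = 1040208)
1/(s(Y(2)) + C) = 1/(14285 + 1040208) = 1/1054493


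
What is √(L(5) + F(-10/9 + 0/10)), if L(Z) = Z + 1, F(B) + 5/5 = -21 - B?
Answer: I*√134/3 ≈ 3.8586*I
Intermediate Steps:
F(B) = -22 - B (F(B) = -1 + (-21 - B) = -22 - B)
L(Z) = 1 + Z
√(L(5) + F(-10/9 + 0/10)) = √((1 + 5) + (-22 - (-10/9 + 0/10))) = √(6 + (-22 - (-10*⅑ + 0*(⅒)))) = √(6 + (-22 - (-10/9 + 0))) = √(6 + (-22 - 1*(-10/9))) = √(6 + (-22 + 10/9)) = √(6 - 188/9) = √(-134/9) = I*√134/3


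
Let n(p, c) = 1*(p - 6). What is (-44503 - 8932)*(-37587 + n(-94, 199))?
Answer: 2013804845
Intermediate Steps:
n(p, c) = -6 + p (n(p, c) = 1*(-6 + p) = -6 + p)
(-44503 - 8932)*(-37587 + n(-94, 199)) = (-44503 - 8932)*(-37587 + (-6 - 94)) = -53435*(-37587 - 100) = -53435*(-37687) = 2013804845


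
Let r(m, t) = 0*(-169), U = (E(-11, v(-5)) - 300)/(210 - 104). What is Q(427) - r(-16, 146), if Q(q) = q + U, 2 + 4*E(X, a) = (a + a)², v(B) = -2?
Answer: 89931/212 ≈ 424.20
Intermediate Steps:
E(X, a) = -½ + a² (E(X, a) = -½ + (a + a)²/4 = -½ + (2*a)²/4 = -½ + (4*a²)/4 = -½ + a²)
U = -593/212 (U = ((-½ + (-2)²) - 300)/(210 - 104) = ((-½ + 4) - 300)/106 = (7/2 - 300)*(1/106) = -593/2*1/106 = -593/212 ≈ -2.7972)
r(m, t) = 0
Q(q) = -593/212 + q (Q(q) = q - 593/212 = -593/212 + q)
Q(427) - r(-16, 146) = (-593/212 + 427) - 1*0 = 89931/212 + 0 = 89931/212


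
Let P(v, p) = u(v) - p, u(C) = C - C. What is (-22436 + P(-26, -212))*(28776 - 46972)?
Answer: 404387904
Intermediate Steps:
u(C) = 0
P(v, p) = -p (P(v, p) = 0 - p = -p)
(-22436 + P(-26, -212))*(28776 - 46972) = (-22436 - 1*(-212))*(28776 - 46972) = (-22436 + 212)*(-18196) = -22224*(-18196) = 404387904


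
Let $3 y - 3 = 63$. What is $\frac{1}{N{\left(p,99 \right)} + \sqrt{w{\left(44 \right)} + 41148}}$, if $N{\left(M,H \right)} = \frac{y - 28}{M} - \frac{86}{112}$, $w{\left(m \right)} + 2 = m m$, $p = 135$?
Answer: $\frac{5158440}{273583742591} + \frac{6350400 \sqrt{43082}}{273583742591} \approx 0.0048368$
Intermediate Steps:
$y = 22$ ($y = 1 + \frac{1}{3} \cdot 63 = 1 + 21 = 22$)
$w{\left(m \right)} = -2 + m^{2}$ ($w{\left(m \right)} = -2 + m m = -2 + m^{2}$)
$N{\left(M,H \right)} = - \frac{43}{56} - \frac{6}{M}$ ($N{\left(M,H \right)} = \frac{22 - 28}{M} - \frac{86}{112} = \frac{22 - 28}{M} - \frac{43}{56} = - \frac{6}{M} - \frac{43}{56} = - \frac{43}{56} - \frac{6}{M}$)
$\frac{1}{N{\left(p,99 \right)} + \sqrt{w{\left(44 \right)} + 41148}} = \frac{1}{\left(- \frac{43}{56} - \frac{6}{135}\right) + \sqrt{\left(-2 + 44^{2}\right) + 41148}} = \frac{1}{\left(- \frac{43}{56} - \frac{2}{45}\right) + \sqrt{\left(-2 + 1936\right) + 41148}} = \frac{1}{\left(- \frac{43}{56} - \frac{2}{45}\right) + \sqrt{1934 + 41148}} = \frac{1}{- \frac{2047}{2520} + \sqrt{43082}}$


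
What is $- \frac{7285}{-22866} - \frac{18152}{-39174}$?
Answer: $\frac{38913679}{49764038} \approx 0.78196$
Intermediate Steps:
$- \frac{7285}{-22866} - \frac{18152}{-39174} = \left(-7285\right) \left(- \frac{1}{22866}\right) - - \frac{9076}{19587} = \frac{7285}{22866} + \frac{9076}{19587} = \frac{38913679}{49764038}$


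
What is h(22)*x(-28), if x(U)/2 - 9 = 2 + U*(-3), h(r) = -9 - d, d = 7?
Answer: -3040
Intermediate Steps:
h(r) = -16 (h(r) = -9 - 1*7 = -9 - 7 = -16)
x(U) = 22 - 6*U (x(U) = 18 + 2*(2 + U*(-3)) = 18 + 2*(2 - 3*U) = 18 + (4 - 6*U) = 22 - 6*U)
h(22)*x(-28) = -16*(22 - 6*(-28)) = -16*(22 + 168) = -16*190 = -3040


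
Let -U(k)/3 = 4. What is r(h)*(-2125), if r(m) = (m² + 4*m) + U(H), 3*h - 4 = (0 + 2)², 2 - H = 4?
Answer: -110500/9 ≈ -12278.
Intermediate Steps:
H = -2 (H = 2 - 1*4 = 2 - 4 = -2)
U(k) = -12 (U(k) = -3*4 = -12)
h = 8/3 (h = 4/3 + (0 + 2)²/3 = 4/3 + (⅓)*2² = 4/3 + (⅓)*4 = 4/3 + 4/3 = 8/3 ≈ 2.6667)
r(m) = -12 + m² + 4*m (r(m) = (m² + 4*m) - 12 = -12 + m² + 4*m)
r(h)*(-2125) = (-12 + (8/3)² + 4*(8/3))*(-2125) = (-12 + 64/9 + 32/3)*(-2125) = (52/9)*(-2125) = -110500/9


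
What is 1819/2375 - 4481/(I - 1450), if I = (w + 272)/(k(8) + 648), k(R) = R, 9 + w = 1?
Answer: 1088893823/282309125 ≈ 3.8571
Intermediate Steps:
w = -8 (w = -9 + 1 = -8)
I = 33/82 (I = (-8 + 272)/(8 + 648) = 264/656 = 264*(1/656) = 33/82 ≈ 0.40244)
1819/2375 - 4481/(I - 1450) = 1819/2375 - 4481/(33/82 - 1450) = 1819*(1/2375) - 4481/(-118867/82) = 1819/2375 - 4481*(-82/118867) = 1819/2375 + 367442/118867 = 1088893823/282309125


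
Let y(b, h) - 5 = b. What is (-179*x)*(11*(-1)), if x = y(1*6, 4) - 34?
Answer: -45287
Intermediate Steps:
y(b, h) = 5 + b
x = -23 (x = (5 + 1*6) - 34 = (5 + 6) - 34 = 11 - 34 = -23)
(-179*x)*(11*(-1)) = (-179*(-23))*(11*(-1)) = 4117*(-11) = -45287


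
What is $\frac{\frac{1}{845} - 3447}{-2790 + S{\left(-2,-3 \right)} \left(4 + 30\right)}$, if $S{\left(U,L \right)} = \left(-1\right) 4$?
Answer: $\frac{208051}{176605} \approx 1.1781$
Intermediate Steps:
$S{\left(U,L \right)} = -4$
$\frac{\frac{1}{845} - 3447}{-2790 + S{\left(-2,-3 \right)} \left(4 + 30\right)} = \frac{\frac{1}{845} - 3447}{-2790 - 4 \left(4 + 30\right)} = \frac{\frac{1}{845} - 3447}{-2790 - 136} = - \frac{2912714}{845 \left(-2790 - 136\right)} = - \frac{2912714}{845 \left(-2926\right)} = \left(- \frac{2912714}{845}\right) \left(- \frac{1}{2926}\right) = \frac{208051}{176605}$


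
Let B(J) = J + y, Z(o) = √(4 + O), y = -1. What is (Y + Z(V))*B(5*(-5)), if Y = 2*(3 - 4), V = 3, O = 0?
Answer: 0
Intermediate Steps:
Z(o) = 2 (Z(o) = √(4 + 0) = √4 = 2)
Y = -2 (Y = 2*(-1) = -2)
B(J) = -1 + J (B(J) = J - 1 = -1 + J)
(Y + Z(V))*B(5*(-5)) = (-2 + 2)*(-1 + 5*(-5)) = 0*(-1 - 25) = 0*(-26) = 0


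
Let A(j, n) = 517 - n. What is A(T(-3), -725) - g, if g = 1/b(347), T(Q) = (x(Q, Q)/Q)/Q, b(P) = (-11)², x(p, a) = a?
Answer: 150281/121 ≈ 1242.0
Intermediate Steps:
b(P) = 121
T(Q) = 1/Q (T(Q) = (Q/Q)/Q = 1/Q)
g = 1/121 ≈ 0.0082645
A(T(-3), -725) - g = (517 - 1*(-725)) - 1*1/121 = (517 + 725) - 1/121 = 1242 - 1/121 = 150281/121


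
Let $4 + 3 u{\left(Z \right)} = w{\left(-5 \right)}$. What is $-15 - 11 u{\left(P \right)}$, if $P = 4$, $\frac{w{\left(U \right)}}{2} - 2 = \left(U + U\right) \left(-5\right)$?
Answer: $- \frac{1145}{3} \approx -381.67$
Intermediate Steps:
$w{\left(U \right)} = 4 - 20 U$ ($w{\left(U \right)} = 4 + 2 \left(U + U\right) \left(-5\right) = 4 + 2 \cdot 2 U \left(-5\right) = 4 + 2 \left(- 10 U\right) = 4 - 20 U$)
$u{\left(Z \right)} = \frac{100}{3}$ ($u{\left(Z \right)} = - \frac{4}{3} + \frac{4 - -100}{3} = - \frac{4}{3} + \frac{4 + 100}{3} = - \frac{4}{3} + \frac{1}{3} \cdot 104 = - \frac{4}{3} + \frac{104}{3} = \frac{100}{3}$)
$-15 - 11 u{\left(P \right)} = -15 - \frac{1100}{3} = - \frac{1145}{3}$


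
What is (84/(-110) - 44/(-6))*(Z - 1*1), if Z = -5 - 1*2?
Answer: -8672/165 ≈ -52.558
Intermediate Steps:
Z = -7 (Z = -5 - 2 = -7)
(84/(-110) - 44/(-6))*(Z - 1*1) = (84/(-110) - 44/(-6))*(-7 - 1*1) = (84*(-1/110) - 44*(-1/6))*(-7 - 1) = (-42/55 + 22/3)*(-8) = (1084/165)*(-8) = -8672/165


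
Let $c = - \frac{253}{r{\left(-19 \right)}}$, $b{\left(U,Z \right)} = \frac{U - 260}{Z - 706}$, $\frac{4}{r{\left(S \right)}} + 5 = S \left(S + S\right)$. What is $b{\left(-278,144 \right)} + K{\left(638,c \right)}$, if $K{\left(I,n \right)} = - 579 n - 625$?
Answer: $\frac{29513059875}{1124} \approx 2.6257 \cdot 10^{7}$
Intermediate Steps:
$r{\left(S \right)} = \frac{4}{-5 + 2 S^{2}}$ ($r{\left(S \right)} = \frac{4}{-5 + S \left(S + S\right)} = \frac{4}{-5 + S 2 S} = \frac{4}{-5 + 2 S^{2}}$)
$b{\left(U,Z \right)} = \frac{-260 + U}{-706 + Z}$
$c = - \frac{181401}{4}$ ($c = - \frac{253}{4 \frac{1}{-5 + 2 \left(-19\right)^{2}}} = - \frac{253}{4 \frac{1}{-5 + 2 \cdot 361}} = - \frac{253}{4 \frac{1}{-5 + 722}} = - \frac{253}{4 \cdot \frac{1}{717}} = - \frac{253}{\frac{4}{717}} = \left(-253\right) \frac{717}{4} = - \frac{181401}{4} \approx -45350.0$)
$K{\left(I,n \right)} = -625 - 579 n$
$b{\left(-278,144 \right)} + K{\left(638,c \right)} = \frac{-260 - 278}{-706 + 144} - - \frac{105028679}{4} = \frac{1}{-562} \left(-538\right) + \left(-625 + \frac{105031179}{4}\right) = \left(- \frac{1}{562}\right) \left(-538\right) + \frac{105028679}{4} = \frac{269}{281} + \frac{105028679}{4} = \frac{29513059875}{1124}$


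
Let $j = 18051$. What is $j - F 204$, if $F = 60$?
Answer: $5811$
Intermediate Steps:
$j - F 204 = 18051 - 60 \cdot 204 = 18051 - 12240 = 5811$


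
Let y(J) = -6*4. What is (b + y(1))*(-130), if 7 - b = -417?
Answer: -52000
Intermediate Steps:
y(J) = -24
b = 424 (b = 7 - 1*(-417) = 7 + 417 = 424)
(b + y(1))*(-130) = (424 - 24)*(-130) = 400*(-130) = -52000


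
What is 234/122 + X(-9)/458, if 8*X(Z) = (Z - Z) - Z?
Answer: 429237/223504 ≈ 1.9205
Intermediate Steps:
X(Z) = -Z/8 (X(Z) = ((Z - Z) - Z)/8 = (0 - Z)/8 = (-Z)/8 = -Z/8)
234/122 + X(-9)/458 = 234/122 - ⅛*(-9)/458 = 234*(1/122) + (9/8)*(1/458) = 117/61 + 9/3664 = 429237/223504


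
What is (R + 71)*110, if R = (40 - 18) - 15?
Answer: 8580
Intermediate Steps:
R = 7 (R = 22 - 15 = 7)
(R + 71)*110 = (7 + 71)*110 = 78*110 = 8580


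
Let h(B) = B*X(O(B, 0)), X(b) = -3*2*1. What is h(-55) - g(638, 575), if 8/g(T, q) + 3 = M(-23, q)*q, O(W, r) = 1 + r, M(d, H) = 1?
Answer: 47188/143 ≈ 329.99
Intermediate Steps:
X(b) = -6 (X(b) = -6*1 = -6)
h(B) = -6*B (h(B) = B*(-6) = -6*B)
g(T, q) = 8/(-3 + q) (g(T, q) = 8/(-3 + 1*q) = 8/(-3 + q))
h(-55) - g(638, 575) = -6*(-55) - 8/(-3 + 575) = 330 - 8/572 = 330 - 1*2/143 = 330 - 2/143 = 47188/143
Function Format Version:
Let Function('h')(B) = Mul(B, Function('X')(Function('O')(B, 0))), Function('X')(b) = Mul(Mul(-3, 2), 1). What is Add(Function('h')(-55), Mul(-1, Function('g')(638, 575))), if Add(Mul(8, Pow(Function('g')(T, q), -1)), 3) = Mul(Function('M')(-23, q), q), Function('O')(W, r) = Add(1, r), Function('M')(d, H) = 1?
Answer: Rational(47188, 143) ≈ 329.99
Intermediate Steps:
Function('X')(b) = -6 (Function('X')(b) = Mul(-6, 1) = -6)
Function('h')(B) = Mul(-6, B) (Function('h')(B) = Mul(B, -6) = Mul(-6, B))
Function('g')(T, q) = Mul(8, Pow(Add(-3, q), -1)) (Function('g')(T, q) = Mul(8, Pow(Add(-3, Mul(1, q)), -1)) = Mul(8, Pow(Add(-3, q), -1)))
Add(Function('h')(-55), Mul(-1, Function('g')(638, 575))) = Add(Mul(-6, -55), Mul(-1, Mul(8, Pow(Add(-3, 575), -1)))) = Add(330, Mul(-1, Mul(8, Pow(572, -1)))) = Add(330, Mul(-1, Mul(8, Rational(1, 572)))) = Add(330, Mul(-1, Rational(2, 143))) = Add(330, Rational(-2, 143)) = Rational(47188, 143)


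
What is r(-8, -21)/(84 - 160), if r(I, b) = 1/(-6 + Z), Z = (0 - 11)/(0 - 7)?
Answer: 7/2356 ≈ 0.0029711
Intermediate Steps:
Z = 11/7 (Z = -11/(-7) = -11*(-1/7) = 11/7 ≈ 1.5714)
r(I, b) = -7/31 (r(I, b) = 1/(-6 + 11/7) = 1/(-31/7) = -7/31)
r(-8, -21)/(84 - 160) = -7/(31*(84 - 160)) = -7/31/(-76) = -7/31*(-1/76) = 7/2356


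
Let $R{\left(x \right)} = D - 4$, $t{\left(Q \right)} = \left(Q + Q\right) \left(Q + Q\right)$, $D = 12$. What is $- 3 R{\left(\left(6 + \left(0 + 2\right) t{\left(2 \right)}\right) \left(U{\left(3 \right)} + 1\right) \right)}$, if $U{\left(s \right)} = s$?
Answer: $-24$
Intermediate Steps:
$t{\left(Q \right)} = 4 Q^{2}$ ($t{\left(Q \right)} = 2 Q 2 Q = 4 Q^{2}$)
$R{\left(x \right)} = 8$ ($R{\left(x \right)} = 12 - 4 = 8$)
$- 3 R{\left(\left(6 + \left(0 + 2\right) t{\left(2 \right)}\right) \left(U{\left(3 \right)} + 1\right) \right)} = \left(-3\right) 8 = -24$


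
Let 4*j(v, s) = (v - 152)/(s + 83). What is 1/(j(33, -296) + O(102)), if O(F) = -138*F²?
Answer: -852/1223260585 ≈ -6.9650e-7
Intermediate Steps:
j(v, s) = (-152 + v)/(4*(83 + s)) (j(v, s) = ((v - 152)/(s + 83))/4 = ((-152 + v)/(83 + s))/4 = (-152 + v)/(4*(83 + s)))
1/(j(33, -296) + O(102)) = 1/((-152 + 33)/(4*(83 - 296)) - 138*102²) = 1/((¼)*(-119)/(-213) - 138*10404) = 1/((¼)*(-1/213)*(-119) - 1435752) = 1/(119/852 - 1435752) = 1/(-1223260585/852) = -852/1223260585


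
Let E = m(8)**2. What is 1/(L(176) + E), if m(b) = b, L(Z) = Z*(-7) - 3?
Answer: -1/1171 ≈ -0.00085397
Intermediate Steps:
L(Z) = -3 - 7*Z (L(Z) = -7*Z - 3 = -3 - 7*Z)
E = 64 (E = 8**2 = 64)
1/(L(176) + E) = 1/((-3 - 7*176) + 64) = 1/((-3 - 1232) + 64) = 1/(-1235 + 64) = 1/(-1171) = -1/1171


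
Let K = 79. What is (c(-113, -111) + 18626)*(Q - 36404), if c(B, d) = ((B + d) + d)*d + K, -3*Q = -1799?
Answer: -2001104190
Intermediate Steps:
Q = 1799/3 (Q = -⅓*(-1799) = 1799/3 ≈ 599.67)
c(B, d) = 79 + d*(B + 2*d) (c(B, d) = ((B + d) + d)*d + 79 = (B + 2*d)*d + 79 = d*(B + 2*d) + 79 = 79 + d*(B + 2*d))
(c(-113, -111) + 18626)*(Q - 36404) = ((79 + 2*(-111)² - 113*(-111)) + 18626)*(1799/3 - 36404) = ((79 + 2*12321 + 12543) + 18626)*(-107413/3) = ((79 + 24642 + 12543) + 18626)*(-107413/3) = (37264 + 18626)*(-107413/3) = 55890*(-107413/3) = -2001104190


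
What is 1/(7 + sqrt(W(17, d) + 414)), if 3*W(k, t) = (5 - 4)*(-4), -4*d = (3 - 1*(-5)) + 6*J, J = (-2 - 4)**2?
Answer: -21/1091 + sqrt(3714)/1091 ≈ 0.036611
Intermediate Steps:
J = 36 (J = (-6)**2 = 36)
d = -56 (d = -((3 - 1*(-5)) + 6*36)/4 = -((3 + 5) + 216)/4 = -(8 + 216)/4 = -1/4*224 = -56)
W(k, t) = -4/3 (W(k, t) = ((5 - 4)*(-4))/3 = (1*(-4))/3 = (1/3)*(-4) = -4/3)
1/(7 + sqrt(W(17, d) + 414)) = 1/(7 + sqrt(-4/3 + 414)) = 1/(7 + sqrt(1238/3)) = 1/(7 + sqrt(3714)/3)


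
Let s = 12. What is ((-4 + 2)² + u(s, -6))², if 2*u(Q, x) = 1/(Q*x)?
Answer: 330625/20736 ≈ 15.944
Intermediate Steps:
u(Q, x) = 1/(2*Q*x) (u(Q, x) = 1/(2*((Q*x))) = (1/(Q*x))/2 = 1/(2*Q*x))
((-4 + 2)² + u(s, -6))² = ((-4 + 2)² + (½)/(12*(-6)))² = ((-2)² + (½)*(1/12)*(-⅙))² = (4 - 1/144)² = (575/144)² = 330625/20736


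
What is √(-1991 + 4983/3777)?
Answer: 4*I*√197112817/1259 ≈ 44.606*I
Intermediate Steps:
√(-1991 + 4983/3777) = √(-1991 + 4983*(1/3777)) = √(-1991 + 1661/1259) = √(-2505008/1259) = 4*I*√197112817/1259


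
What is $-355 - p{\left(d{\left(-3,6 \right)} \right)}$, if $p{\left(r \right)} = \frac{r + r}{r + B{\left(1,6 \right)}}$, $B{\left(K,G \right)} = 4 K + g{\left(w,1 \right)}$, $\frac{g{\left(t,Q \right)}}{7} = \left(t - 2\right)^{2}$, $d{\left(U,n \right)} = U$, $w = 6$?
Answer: $- \frac{40109}{113} \approx -354.95$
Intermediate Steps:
$g{\left(t,Q \right)} = 7 \left(-2 + t\right)^{2}$ ($g{\left(t,Q \right)} = 7 \left(t - 2\right)^{2} = 7 \left(-2 + t\right)^{2}$)
$B{\left(K,G \right)} = 112 + 4 K$ ($B{\left(K,G \right)} = 4 K + 7 \left(-2 + 6\right)^{2} = 4 K + 7 \cdot 4^{2} = 4 K + 7 \cdot 16 = 4 K + 112 = 112 + 4 K$)
$p{\left(r \right)} = \frac{2 r}{116 + r}$ ($p{\left(r \right)} = \frac{r + r}{r + \left(112 + 4 \cdot 1\right)} = \frac{2 r}{r + \left(112 + 4\right)} = \frac{2 r}{r + 116} = \frac{2 r}{116 + r}$)
$-355 - p{\left(d{\left(-3,6 \right)} \right)} = -355 - 2 \left(-3\right) \frac{1}{116 - 3} = -355 - 2 \left(-3\right) \frac{1}{113} = -355 - - \frac{6}{113} = -355 + \frac{6}{113} = - \frac{40109}{113}$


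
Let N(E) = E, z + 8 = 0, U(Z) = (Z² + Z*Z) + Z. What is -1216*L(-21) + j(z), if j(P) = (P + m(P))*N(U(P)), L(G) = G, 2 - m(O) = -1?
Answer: 24936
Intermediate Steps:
m(O) = 3 (m(O) = 2 - 1*(-1) = 2 + 1 = 3)
U(Z) = Z + 2*Z² (U(Z) = (Z² + Z²) + Z = 2*Z² + Z = Z + 2*Z²)
z = -8 (z = -8 + 0 = -8)
j(P) = P*(1 + 2*P)*(3 + P) (j(P) = (P + 3)*(P*(1 + 2*P)) = (3 + P)*(P*(1 + 2*P)) = P*(1 + 2*P)*(3 + P))
-1216*L(-21) + j(z) = -1216*(-21) - 8*(1 + 2*(-8))*(3 - 8) = 25536 - 8*(1 - 16)*(-5) = 25536 - 8*(-15)*(-5) = 25536 - 600 = 24936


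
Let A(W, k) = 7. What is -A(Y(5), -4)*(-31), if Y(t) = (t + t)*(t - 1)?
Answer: 217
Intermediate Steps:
Y(t) = 2*t*(-1 + t) (Y(t) = (2*t)*(-1 + t) = 2*t*(-1 + t))
-A(Y(5), -4)*(-31) = -1*7*(-31) = -7*(-31) = 217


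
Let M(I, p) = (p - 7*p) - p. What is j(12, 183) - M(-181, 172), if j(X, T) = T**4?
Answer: 1121514325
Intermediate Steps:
M(I, p) = -7*p (M(I, p) = -6*p - p = -7*p)
j(12, 183) - M(-181, 172) = 183**4 - (-7)*172 = 1121513121 - 1*(-1204) = 1121513121 + 1204 = 1121514325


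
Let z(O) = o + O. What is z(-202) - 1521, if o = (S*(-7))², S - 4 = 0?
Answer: -939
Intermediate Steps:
S = 4 (S = 4 + 0 = 4)
o = 784 (o = (4*(-7))² = (-28)² = 784)
z(O) = 784 + O
z(-202) - 1521 = (784 - 202) - 1521 = 582 - 1521 = -939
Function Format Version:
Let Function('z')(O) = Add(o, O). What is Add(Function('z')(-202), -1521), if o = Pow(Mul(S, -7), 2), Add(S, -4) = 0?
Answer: -939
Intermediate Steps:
S = 4 (S = Add(4, 0) = 4)
o = 784 (o = Pow(Mul(4, -7), 2) = Pow(-28, 2) = 784)
Function('z')(O) = Add(784, O)
Add(Function('z')(-202), -1521) = Add(Add(784, -202), -1521) = Add(582, -1521) = -939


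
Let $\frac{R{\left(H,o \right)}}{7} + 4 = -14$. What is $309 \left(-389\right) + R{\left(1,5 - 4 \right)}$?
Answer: $-120327$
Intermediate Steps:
$R{\left(H,o \right)} = -126$ ($R{\left(H,o \right)} = -28 + 7 \left(-14\right) = -28 - 98 = -126$)
$309 \left(-389\right) + R{\left(1,5 - 4 \right)} = 309 \left(-389\right) - 126 = -120201 - 126 = -120327$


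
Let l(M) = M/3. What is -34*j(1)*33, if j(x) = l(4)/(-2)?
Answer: 748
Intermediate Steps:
l(M) = M/3 (l(M) = M*(1/3) = M/3)
j(x) = -2/3 (j(x) = ((1/3)*4)/(-2) = (4/3)*(-1/2) = -2/3)
-34*j(1)*33 = -34*(-2/3)*33 = (68/3)*33 = 748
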